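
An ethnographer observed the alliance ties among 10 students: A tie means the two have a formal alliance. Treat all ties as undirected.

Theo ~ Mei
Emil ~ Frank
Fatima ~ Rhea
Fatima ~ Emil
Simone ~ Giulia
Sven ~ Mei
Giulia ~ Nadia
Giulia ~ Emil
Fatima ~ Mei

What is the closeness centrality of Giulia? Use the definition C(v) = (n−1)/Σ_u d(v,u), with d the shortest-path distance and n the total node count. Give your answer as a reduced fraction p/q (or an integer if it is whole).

3/7

Distances from Giulia: Emil:1, Fatima:2, Frank:2, Mei:3, Nadia:1, Rhea:3, Simone:1, Sven:4, Theo:4. Sum = 21.
n = 10, so closeness = 9/21 = 3/7.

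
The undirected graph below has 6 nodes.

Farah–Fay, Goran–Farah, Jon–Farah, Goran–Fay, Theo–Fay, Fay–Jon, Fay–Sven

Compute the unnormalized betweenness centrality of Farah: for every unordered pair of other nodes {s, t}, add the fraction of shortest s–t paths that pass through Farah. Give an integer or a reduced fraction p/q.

Pairs whose geodesics pass through Farah — Goran–Jon: 1/2.
All other pairs contribute 0.
Summing the contributions gives betweenness(Farah) = 1/2.

1/2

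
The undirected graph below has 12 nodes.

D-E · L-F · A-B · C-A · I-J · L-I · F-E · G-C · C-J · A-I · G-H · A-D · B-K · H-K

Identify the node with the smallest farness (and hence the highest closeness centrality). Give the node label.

A

Farness (sum of distances to all others) for each node — A:20, B:26, C:24, D:26, E:32, F:36, G:30, H:36, I:24, J:28, K:32, L:30.
The smallest farness is 20, for A, so A has the highest closeness.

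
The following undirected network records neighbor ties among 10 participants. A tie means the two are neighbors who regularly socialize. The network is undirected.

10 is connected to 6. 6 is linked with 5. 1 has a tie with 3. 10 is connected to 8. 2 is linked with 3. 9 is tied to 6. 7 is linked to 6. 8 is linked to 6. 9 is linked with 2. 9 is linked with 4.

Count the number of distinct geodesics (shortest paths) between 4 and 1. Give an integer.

1

The shortest distance is 4, and the only length-4 path is 4–9–2–3–1. So there is exactly 1 shortest path.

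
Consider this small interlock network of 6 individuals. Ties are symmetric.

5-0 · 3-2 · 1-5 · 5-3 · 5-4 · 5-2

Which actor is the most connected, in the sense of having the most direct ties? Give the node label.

5

Degrees — 0:1, 1:1, 2:2, 3:2, 4:1, 5:5.
The maximum is 5, attained only by 5.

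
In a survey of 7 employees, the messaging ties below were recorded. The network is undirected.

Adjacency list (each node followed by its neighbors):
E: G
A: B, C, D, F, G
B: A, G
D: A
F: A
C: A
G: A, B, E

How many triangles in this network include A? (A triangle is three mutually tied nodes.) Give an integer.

1

A's neighbors: B, C, D, F, and G.
Neighbor pairs that are themselves tied: A–B–G. Each forms one triangle with A, for 1 in total.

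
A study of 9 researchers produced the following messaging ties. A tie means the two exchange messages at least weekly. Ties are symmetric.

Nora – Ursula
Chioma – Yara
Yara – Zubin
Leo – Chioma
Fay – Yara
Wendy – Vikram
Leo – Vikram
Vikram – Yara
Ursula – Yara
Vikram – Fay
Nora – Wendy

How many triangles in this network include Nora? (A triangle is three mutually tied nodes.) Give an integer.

Nora's neighbors are Ursula and Wendy, but none of them are tied to each other, so no triangle contains Nora.

0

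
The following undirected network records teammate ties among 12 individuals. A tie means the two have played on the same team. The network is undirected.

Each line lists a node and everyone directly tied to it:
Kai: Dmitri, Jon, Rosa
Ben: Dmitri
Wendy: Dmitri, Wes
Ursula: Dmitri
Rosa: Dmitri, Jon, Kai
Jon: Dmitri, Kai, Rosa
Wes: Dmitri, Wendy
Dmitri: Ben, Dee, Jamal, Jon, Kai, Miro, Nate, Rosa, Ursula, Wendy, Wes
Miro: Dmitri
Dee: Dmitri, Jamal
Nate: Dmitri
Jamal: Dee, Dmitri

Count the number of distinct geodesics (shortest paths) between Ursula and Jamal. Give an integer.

The shortest distance is 2, and the only length-2 path is Ursula–Dmitri–Jamal. So there is exactly 1 shortest path.

1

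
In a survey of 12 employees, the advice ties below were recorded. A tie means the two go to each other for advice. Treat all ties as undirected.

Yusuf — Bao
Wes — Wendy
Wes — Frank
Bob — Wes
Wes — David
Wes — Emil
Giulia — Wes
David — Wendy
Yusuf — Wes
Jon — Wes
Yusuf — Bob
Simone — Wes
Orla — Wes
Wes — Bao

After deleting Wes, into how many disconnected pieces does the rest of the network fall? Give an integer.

Without Wes, the remaining ties split the others into: {Bao, Bob, Yusuf}; {Simone}; {Orla}; {David, Wendy}; {Frank}; {Jon}; {Giulia}; {Emil}.
That's 8 separate components.

8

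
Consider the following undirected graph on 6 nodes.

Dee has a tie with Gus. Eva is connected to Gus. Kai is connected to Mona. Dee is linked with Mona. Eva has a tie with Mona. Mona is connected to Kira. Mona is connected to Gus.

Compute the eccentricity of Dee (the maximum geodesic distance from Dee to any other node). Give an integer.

2

Distances from Dee: Eva:2, Gus:1, Kai:2, Kira:2, Mona:1.
The largest is 2 (to Eva, Kai, and Kira), so the eccentricity of Dee is 2.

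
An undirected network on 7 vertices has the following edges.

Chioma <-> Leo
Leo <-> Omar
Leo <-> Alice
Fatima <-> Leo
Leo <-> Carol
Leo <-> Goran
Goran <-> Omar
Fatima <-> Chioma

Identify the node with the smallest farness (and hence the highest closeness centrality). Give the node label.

Farness (sum of distances to all others) for each node — Alice:11, Carol:11, Chioma:10, Fatima:10, Goran:10, Leo:6, Omar:10.
The smallest farness is 6, for Leo, so Leo has the highest closeness.

Leo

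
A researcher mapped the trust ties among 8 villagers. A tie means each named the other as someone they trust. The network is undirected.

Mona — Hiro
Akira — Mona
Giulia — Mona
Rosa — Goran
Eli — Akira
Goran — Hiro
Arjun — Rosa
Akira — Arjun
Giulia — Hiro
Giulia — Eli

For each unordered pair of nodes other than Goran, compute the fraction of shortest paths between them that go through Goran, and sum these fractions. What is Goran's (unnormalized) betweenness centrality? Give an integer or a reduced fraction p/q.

3

Pairs whose geodesics pass through Goran — Rosa–Giulia: 1; Rosa–Mona: 1/2; Rosa–Hiro: 1; Arjun–Hiro: 1/2.
All other pairs contribute 0.
Summing the contributions gives betweenness(Goran) = 3.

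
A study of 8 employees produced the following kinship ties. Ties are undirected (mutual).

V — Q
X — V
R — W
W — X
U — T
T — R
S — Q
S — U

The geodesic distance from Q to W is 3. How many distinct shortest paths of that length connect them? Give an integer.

1

The shortest distance is 3, and the only length-3 path is Q–V–X–W. So there is exactly 1 shortest path.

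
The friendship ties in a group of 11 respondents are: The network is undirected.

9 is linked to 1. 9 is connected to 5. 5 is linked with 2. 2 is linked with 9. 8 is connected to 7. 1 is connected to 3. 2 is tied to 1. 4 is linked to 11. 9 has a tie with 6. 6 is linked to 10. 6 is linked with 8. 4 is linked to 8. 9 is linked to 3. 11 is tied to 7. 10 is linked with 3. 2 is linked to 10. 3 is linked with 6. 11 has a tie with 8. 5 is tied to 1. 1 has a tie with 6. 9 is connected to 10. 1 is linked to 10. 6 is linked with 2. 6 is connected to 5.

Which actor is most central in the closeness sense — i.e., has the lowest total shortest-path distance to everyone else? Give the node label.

Farness (sum of distances to all others) for each node — 1:17, 2:18, 3:19, 4:24, 5:19, 6:13, 7:24, 8:16, 9:17, 10:18, 11:23.
The smallest farness is 13, for 6, so 6 has the highest closeness.

6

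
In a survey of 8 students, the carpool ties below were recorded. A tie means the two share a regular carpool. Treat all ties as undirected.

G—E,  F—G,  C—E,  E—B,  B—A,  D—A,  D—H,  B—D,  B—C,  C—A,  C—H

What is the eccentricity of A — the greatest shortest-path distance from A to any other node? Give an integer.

Distances from A: B:1, C:1, D:1, E:2, F:4, G:3, H:2.
The largest is 4 (to F), so the eccentricity of A is 4.

4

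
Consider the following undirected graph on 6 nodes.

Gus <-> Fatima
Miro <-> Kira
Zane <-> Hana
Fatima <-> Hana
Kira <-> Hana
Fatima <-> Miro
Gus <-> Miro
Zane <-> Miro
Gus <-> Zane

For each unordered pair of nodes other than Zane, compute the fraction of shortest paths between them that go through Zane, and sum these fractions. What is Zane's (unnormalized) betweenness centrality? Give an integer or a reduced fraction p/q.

Pairs whose geodesics pass through Zane — Hana–Gus: 1/2; Hana–Miro: 1/3.
All other pairs contribute 0.
Summing the contributions gives betweenness(Zane) = 5/6.

5/6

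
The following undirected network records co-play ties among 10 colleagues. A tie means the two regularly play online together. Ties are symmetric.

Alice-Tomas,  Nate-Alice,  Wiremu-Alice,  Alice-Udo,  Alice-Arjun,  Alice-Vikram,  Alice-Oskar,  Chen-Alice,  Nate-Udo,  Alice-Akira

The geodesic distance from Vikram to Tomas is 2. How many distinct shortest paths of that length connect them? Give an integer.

The shortest distance is 2, and the only length-2 path is Vikram–Alice–Tomas. So there is exactly 1 shortest path.

1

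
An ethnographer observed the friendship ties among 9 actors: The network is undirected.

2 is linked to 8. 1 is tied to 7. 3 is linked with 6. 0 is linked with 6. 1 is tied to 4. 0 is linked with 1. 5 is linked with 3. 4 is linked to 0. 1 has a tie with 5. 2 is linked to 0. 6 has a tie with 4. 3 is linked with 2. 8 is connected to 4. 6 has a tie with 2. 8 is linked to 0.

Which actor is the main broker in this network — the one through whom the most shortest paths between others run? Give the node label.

1

Unnormalized betweenness of each node: 0:5, 1:29/3, 2:13/6, 3:7/3, 4:8/3, 5:2, 6:11/6, 7:0, 8:1/3.
1 has the largest value, 29/3, making it the main broker — the node through which the most shortest paths run.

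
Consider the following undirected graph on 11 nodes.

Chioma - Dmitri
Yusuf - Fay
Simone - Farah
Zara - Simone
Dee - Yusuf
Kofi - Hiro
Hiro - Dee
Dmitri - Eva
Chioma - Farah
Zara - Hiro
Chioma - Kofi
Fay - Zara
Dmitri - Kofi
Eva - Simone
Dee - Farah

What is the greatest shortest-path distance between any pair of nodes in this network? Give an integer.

4

Eccentricity of each node (its greatest distance to any other): Chioma:4, Dee:3, Dmitri:4, Eva:4, Farah:3, Fay:4, Hiro:3, Kofi:3, Simone:3, Yusuf:4, Zara:3.
The maximum eccentricity is 4, realized for instance by the pair Yusuf–Dmitri via Yusuf – Dee – Hiro – Kofi – Dmitri. So the diameter is 4.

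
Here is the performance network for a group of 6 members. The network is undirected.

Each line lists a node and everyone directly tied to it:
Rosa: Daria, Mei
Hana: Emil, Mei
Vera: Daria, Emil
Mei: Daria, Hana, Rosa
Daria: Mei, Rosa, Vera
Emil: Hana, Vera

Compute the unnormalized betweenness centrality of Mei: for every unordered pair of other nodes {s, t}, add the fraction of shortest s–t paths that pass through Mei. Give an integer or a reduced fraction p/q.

Pairs whose geodesics pass through Mei — Emil–Rosa: 1/2; Daria–Hana: 1; Rosa–Hana: 1.
All other pairs contribute 0.
Summing the contributions gives betweenness(Mei) = 5/2.

5/2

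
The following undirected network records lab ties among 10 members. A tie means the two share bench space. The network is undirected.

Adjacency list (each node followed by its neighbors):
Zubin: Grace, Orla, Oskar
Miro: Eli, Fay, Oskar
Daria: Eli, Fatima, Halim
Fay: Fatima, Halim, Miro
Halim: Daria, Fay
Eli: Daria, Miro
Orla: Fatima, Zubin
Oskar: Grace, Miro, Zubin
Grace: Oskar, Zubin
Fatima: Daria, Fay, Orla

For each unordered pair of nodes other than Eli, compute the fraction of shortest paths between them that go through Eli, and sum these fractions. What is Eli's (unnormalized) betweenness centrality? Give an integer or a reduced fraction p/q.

5/2

Pairs whose geodesics pass through Eli — Grace–Daria: 1/2; Daria–Miro: 1; Daria–Oskar: 1.
All other pairs contribute 0.
Summing the contributions gives betweenness(Eli) = 5/2.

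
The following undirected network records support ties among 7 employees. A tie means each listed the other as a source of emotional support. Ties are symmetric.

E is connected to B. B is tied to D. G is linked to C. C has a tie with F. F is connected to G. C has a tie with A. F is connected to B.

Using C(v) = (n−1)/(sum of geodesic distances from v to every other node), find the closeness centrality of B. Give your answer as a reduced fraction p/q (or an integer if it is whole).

Distances from B: A:3, C:2, D:1, E:1, F:1, G:2. Sum = 10.
n = 7, so closeness = 6/10 = 3/5.

3/5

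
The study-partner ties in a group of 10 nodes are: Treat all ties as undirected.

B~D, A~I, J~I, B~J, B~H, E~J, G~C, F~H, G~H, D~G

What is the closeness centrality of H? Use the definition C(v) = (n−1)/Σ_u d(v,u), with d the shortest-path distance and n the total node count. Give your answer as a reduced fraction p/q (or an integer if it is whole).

9/19

Distances from H: A:4, B:1, C:2, D:2, E:3, F:1, G:1, I:3, J:2. Sum = 19.
n = 10, so closeness = 9/19.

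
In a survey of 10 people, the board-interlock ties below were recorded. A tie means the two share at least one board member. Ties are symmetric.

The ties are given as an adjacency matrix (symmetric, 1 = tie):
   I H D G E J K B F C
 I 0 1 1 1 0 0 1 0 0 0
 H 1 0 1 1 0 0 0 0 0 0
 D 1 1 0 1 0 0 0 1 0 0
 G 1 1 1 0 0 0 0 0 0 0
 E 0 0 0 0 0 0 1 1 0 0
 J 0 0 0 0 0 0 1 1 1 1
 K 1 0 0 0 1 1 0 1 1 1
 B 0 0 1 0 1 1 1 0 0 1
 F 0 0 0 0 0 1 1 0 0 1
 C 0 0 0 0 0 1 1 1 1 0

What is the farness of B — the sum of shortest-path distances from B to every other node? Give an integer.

Distances from B: C:1, D:1, E:1, F:2, G:2, H:2, I:2, J:1, K:1.
Sum = 1 + 1 + 1 + 2 + 2 + 2 + 2 + 1 + 1 = 13.

13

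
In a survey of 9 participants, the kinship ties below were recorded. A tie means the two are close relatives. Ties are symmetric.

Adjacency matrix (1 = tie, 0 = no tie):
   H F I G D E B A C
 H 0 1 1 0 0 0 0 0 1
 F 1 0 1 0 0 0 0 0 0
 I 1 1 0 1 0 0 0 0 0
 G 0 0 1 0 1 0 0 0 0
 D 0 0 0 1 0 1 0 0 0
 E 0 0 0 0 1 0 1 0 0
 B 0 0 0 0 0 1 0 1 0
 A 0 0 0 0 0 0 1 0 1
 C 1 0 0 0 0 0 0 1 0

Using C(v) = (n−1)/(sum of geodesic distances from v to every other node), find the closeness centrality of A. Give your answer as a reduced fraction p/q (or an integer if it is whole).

8/19

Distances from A: B:1, C:1, D:3, E:2, F:3, G:4, H:2, I:3. Sum = 19.
n = 9, so closeness = 8/19.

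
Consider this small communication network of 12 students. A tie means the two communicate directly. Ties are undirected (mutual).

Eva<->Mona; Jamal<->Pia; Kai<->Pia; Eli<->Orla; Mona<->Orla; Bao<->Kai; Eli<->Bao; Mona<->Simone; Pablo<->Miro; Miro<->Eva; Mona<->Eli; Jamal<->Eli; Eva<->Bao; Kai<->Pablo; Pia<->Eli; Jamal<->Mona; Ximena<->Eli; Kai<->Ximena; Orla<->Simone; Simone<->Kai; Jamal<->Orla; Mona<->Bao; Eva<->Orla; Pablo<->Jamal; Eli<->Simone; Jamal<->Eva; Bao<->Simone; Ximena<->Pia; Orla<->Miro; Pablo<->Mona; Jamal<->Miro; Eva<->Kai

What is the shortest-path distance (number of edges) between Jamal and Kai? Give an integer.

One shortest route is Jamal – Pia – Kai, which uses 2 edges, and Jamal and Kai are not directly tied, so nothing shorter exists. So d(Jamal,Kai) = 2.

2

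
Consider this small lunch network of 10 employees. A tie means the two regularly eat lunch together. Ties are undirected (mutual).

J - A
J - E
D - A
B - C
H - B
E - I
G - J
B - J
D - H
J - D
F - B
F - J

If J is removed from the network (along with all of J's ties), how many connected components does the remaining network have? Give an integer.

3

Without J, the remaining ties split the others into: {G}; {A, B, C, D, F, H}; {E, I}.
That's 3 separate components.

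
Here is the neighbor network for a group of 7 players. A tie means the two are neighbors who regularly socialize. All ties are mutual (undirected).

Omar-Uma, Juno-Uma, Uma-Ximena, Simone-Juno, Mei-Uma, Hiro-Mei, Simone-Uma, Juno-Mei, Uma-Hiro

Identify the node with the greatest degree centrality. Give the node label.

Uma

Degrees — Hiro:2, Juno:3, Mei:3, Omar:1, Simone:2, Uma:6, Ximena:1.
The maximum is 6, attained only by Uma.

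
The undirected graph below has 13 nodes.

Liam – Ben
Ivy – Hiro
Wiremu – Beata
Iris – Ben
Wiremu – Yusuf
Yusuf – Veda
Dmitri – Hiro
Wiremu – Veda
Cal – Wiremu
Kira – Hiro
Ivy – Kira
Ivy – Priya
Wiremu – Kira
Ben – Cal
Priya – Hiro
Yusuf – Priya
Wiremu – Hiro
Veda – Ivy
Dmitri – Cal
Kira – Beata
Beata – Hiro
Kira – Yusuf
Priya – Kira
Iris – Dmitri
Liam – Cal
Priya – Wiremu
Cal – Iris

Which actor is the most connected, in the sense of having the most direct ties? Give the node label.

Degrees — Beata:3, Ben:3, Cal:5, Dmitri:3, Hiro:6, Iris:3, Ivy:4, Kira:6, Liam:2, Priya:5, Veda:3, Wiremu:7, Yusuf:4.
The maximum is 7, attained only by Wiremu.

Wiremu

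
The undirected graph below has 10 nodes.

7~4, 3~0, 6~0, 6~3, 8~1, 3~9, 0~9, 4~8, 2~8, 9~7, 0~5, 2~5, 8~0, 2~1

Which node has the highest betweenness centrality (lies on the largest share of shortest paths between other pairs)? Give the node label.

Unnormalized betweenness of each node: 0:33/2, 1:0, 2:2, 3:1, 4:3, 5:2, 6:0, 7:3/2, 8:27/2, 9:9/2.
0 has the largest value, 33/2, making it the main broker — the node through which the most shortest paths run.

0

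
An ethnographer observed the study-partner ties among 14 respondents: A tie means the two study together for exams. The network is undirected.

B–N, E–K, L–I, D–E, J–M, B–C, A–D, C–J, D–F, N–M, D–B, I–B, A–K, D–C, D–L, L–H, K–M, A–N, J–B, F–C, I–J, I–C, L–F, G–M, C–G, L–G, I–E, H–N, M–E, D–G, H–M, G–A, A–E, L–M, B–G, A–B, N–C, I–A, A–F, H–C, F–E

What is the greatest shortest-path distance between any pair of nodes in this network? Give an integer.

Eccentricity of each node (its greatest distance to any other): A:2, B:2, C:3, D:2, E:2, F:2, G:2, H:2, I:2, J:2, K:3, L:2, M:2, N:2.
The maximum eccentricity is 3, realized for instance by the pair K–C via K – E – I – C. So the diameter is 3.

3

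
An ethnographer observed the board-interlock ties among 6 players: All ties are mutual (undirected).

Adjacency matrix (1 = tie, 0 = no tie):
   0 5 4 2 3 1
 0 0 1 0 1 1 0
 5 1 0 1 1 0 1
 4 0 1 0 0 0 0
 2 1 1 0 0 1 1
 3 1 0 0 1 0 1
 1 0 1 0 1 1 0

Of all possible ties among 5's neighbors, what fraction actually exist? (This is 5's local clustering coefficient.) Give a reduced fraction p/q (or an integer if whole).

5's neighbors: 0, 1, 2, and 4 (k = 4).
Possible neighbor pairs: C(4,2) = 6. Edges among them: 0–2, 1–2 → e = 2.
Clustering(5) = 2/6 = 1/3.

1/3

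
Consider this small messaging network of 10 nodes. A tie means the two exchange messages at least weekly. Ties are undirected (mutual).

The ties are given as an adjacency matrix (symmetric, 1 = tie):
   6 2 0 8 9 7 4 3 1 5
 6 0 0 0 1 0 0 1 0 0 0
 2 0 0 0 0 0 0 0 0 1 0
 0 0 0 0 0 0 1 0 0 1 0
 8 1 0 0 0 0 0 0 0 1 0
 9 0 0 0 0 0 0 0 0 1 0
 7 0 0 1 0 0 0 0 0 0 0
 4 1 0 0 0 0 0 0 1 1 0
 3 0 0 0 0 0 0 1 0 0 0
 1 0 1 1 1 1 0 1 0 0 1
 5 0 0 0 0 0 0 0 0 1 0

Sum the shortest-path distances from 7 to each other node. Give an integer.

26

Distances from 7: 0:1, 1:2, 2:3, 3:4, 4:3, 5:3, 6:4, 8:3, 9:3.
Sum = 1 + 2 + 3 + 4 + 3 + 3 + 4 + 3 + 3 = 26.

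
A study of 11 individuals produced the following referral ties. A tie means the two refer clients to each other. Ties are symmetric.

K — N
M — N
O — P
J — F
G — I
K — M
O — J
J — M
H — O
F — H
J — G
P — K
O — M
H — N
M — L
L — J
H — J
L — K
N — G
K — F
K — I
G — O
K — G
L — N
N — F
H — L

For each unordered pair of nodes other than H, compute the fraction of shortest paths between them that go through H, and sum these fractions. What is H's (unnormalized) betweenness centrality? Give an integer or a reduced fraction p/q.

97/60

Pairs whose geodesics pass through H — F–O: 1/2; F–L: 1/4; J–N: 1/5; N–O: 1/3; O–L: 1/3.
All other pairs contribute 0.
Summing the contributions gives betweenness(H) = 97/60.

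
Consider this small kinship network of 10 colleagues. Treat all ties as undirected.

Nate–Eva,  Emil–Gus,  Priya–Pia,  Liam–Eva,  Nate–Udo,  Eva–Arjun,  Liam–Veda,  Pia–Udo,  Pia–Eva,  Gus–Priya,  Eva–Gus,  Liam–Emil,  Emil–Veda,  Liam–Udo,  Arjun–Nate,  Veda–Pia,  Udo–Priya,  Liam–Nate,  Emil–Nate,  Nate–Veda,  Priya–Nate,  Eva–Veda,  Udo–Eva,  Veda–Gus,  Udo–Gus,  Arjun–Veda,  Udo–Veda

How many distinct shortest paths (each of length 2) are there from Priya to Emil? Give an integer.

The shortest distance is 2. The length-2 paths are: Priya–Gus–Emil; Priya–Nate–Emil.
That gives 2 distinct shortest paths.

2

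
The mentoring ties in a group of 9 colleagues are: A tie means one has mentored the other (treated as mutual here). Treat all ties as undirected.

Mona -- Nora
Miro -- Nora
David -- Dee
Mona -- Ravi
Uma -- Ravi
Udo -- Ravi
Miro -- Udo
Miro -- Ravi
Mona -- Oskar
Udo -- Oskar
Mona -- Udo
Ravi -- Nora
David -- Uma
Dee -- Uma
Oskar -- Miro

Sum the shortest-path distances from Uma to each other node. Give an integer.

Distances from Uma: David:1, Dee:1, Miro:2, Mona:2, Nora:2, Oskar:3, Ravi:1, Udo:2.
Sum = 1 + 1 + 2 + 2 + 2 + 3 + 1 + 2 = 14.

14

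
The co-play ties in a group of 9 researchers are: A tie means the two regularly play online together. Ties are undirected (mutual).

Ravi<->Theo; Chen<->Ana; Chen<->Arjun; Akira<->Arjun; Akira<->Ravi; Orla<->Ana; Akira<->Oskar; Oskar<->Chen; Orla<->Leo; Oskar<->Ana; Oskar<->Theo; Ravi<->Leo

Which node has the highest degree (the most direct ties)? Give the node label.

Oskar

Degrees — Akira:3, Ana:3, Arjun:2, Chen:3, Leo:2, Orla:2, Oskar:4, Ravi:3, Theo:2.
The maximum is 4, attained only by Oskar.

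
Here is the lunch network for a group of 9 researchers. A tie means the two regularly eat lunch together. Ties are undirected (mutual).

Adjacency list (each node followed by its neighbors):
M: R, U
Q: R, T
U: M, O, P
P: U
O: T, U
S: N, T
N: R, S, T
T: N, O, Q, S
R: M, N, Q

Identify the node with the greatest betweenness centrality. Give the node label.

T

Unnormalized betweenness of each node: M:13/3, N:19/6, O:19/3, P:0, Q:7/6, R:37/6, S:0, T:55/6, U:26/3.
T has the largest value, 55/6, making it the main broker — the node through which the most shortest paths run.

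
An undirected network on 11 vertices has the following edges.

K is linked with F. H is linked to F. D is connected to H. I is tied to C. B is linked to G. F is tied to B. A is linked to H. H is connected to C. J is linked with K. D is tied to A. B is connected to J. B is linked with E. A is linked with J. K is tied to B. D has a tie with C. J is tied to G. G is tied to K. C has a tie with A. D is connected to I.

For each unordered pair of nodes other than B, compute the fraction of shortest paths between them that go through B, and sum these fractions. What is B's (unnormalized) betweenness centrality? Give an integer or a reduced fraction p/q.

Pairs whose geodesics pass through B — I–E: 4/4; C–E: 2/2; A–E: 1; H–G: 1/3; H–E: 1; D–E: 2/2; F–G: 1/2; F–E: 1; F–J: 1/2; G–E: 1; E–J: 1; E–K: 1.
All other pairs contribute 0.
Summing the contributions gives betweenness(B) = 31/3.

31/3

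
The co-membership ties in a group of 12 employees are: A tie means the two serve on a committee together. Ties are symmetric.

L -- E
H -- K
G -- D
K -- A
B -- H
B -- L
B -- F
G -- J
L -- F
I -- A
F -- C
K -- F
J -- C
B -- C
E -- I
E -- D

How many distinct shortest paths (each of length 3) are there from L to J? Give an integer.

2

The shortest distance is 3. The length-3 paths are: L–F–C–J; L–B–C–J.
That gives 2 distinct shortest paths.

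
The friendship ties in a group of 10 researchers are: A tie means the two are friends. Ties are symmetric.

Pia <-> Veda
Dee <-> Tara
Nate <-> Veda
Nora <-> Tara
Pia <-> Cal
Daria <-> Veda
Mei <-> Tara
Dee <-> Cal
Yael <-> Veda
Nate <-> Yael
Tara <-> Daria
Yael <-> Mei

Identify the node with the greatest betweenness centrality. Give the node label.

Tara

Unnormalized betweenness of each node: Cal:17/6, Daria:29/6, Dee:9/2, Mei:13/3, Nate:0, Nora:0, Pia:13/3, Tara:44/3, Veda:67/6, Yael:13/3.
Tara has the largest value, 44/3, making it the main broker — the node through which the most shortest paths run.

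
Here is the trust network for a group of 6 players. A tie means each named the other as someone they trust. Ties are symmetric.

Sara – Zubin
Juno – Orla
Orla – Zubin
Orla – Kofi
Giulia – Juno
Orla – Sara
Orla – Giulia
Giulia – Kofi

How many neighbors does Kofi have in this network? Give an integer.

Kofi is directly tied to Giulia and Orla. That is 2 neighbors, so the degree of Kofi is 2.

2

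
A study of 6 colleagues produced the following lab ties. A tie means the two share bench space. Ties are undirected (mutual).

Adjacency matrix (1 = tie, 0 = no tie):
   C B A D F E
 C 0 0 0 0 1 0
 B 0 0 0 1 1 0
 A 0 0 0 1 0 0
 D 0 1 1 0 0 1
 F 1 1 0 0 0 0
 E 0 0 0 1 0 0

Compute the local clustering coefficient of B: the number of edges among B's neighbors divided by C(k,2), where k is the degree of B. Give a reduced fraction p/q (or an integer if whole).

0

B's neighbors: D and F (k = 2).
Possible neighbor pairs: C(2,2) = 1. Edges among them: none → e = 0.
Clustering(B) = 0/1.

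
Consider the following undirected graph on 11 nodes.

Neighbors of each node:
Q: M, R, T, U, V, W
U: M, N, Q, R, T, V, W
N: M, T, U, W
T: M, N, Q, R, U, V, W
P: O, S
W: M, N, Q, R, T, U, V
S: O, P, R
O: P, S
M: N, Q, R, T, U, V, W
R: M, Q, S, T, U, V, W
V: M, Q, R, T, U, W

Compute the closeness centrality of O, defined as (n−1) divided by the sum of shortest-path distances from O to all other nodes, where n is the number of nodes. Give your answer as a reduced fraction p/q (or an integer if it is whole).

5/13

Distances from O: M:3, N:4, P:1, Q:3, R:2, S:1, T:3, U:3, V:3, W:3. Sum = 26.
n = 11, so closeness = 10/26 = 5/13.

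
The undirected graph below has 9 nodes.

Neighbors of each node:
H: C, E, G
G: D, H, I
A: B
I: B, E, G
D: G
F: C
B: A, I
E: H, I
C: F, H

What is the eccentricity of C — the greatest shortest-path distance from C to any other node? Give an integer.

Distances from C: A:5, B:4, D:3, E:2, F:1, G:2, H:1, I:3.
The largest is 5 (to A), so the eccentricity of C is 5.

5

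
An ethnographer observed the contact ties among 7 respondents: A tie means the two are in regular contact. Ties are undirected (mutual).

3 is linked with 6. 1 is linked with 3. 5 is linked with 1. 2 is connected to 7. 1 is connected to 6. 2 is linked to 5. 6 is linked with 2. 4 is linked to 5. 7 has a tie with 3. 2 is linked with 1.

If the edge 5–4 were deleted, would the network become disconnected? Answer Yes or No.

Yes

Without the 5–4 edge there is no alternate route between 5 and 4, so the network disconnects. It is a bridge.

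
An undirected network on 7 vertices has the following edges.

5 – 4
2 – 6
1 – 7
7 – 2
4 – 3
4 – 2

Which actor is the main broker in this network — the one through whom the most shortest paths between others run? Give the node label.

Unnormalized betweenness of each node: 1:0, 2:11, 3:0, 4:9, 5:0, 6:0, 7:5.
2 has the largest value, 11, making it the main broker — the node through which the most shortest paths run.

2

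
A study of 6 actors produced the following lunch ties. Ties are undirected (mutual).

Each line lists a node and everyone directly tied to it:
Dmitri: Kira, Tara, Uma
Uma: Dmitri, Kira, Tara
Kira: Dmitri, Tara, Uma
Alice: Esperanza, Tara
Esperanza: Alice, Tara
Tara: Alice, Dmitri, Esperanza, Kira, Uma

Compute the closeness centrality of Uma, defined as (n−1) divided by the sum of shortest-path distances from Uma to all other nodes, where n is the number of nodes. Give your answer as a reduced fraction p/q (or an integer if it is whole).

Distances from Uma: Alice:2, Dmitri:1, Esperanza:2, Kira:1, Tara:1. Sum = 7.
n = 6, so closeness = 5/7.

5/7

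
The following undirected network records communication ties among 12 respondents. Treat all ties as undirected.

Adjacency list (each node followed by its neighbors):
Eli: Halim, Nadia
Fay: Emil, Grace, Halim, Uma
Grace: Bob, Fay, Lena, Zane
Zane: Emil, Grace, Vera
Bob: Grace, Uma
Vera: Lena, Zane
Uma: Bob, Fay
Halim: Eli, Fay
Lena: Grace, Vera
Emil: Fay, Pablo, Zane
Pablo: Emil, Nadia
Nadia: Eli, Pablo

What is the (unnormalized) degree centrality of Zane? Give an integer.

Zane is directly tied to Emil, Grace, and Vera. That is 3 neighbors, so the degree of Zane is 3.

3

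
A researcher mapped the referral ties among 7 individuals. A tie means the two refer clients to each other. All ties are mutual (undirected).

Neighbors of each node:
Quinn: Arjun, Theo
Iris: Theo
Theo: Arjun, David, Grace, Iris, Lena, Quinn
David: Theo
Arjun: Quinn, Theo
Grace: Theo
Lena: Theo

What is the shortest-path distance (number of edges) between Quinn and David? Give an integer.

One shortest route is Quinn – Theo – David, which uses 2 edges, and Quinn and David are not directly tied, so nothing shorter exists. So d(Quinn,David) = 2.

2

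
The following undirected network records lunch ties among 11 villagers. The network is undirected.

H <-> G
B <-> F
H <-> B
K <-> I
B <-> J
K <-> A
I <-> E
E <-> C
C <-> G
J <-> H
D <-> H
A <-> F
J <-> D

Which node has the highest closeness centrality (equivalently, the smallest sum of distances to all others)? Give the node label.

H

Farness (sum of distances to all others) for each node — A:27, B:23, C:26, D:30, E:28, F:25, G:24, H:22, I:30, J:26, K:29.
The smallest farness is 22, for H, so H has the highest closeness.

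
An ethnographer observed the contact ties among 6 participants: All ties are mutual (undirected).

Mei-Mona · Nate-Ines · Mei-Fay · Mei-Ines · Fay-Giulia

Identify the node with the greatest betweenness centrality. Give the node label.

Unnormalized betweenness of each node: Fay:4, Giulia:0, Ines:4, Mei:8, Mona:0, Nate:0.
Mei has the largest value, 8, making it the main broker — the node through which the most shortest paths run.

Mei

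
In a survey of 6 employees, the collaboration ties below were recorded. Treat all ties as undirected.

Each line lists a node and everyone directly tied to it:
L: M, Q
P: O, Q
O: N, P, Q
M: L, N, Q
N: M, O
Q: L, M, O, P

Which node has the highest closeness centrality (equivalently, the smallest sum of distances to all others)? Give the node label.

Farness (sum of distances to all others) for each node — L:8, M:7, N:8, O:7, P:8, Q:6.
The smallest farness is 6, for Q, so Q has the highest closeness.

Q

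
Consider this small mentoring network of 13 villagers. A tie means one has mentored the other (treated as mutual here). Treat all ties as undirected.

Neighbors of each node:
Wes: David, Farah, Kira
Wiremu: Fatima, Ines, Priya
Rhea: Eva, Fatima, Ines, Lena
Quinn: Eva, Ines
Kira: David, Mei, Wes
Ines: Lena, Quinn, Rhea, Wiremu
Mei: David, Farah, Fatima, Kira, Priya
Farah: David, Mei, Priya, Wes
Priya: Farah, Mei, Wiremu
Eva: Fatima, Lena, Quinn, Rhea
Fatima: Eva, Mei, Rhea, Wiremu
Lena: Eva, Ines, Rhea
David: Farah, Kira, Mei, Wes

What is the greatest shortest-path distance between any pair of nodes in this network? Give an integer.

5

Eccentricity of each node (its greatest distance to any other): David:4, Eva:4, Farah:4, Fatima:3, Ines:4, Kira:4, Lena:5, Mei:3, Priya:3, Quinn:5, Rhea:4, Wes:5, Wiremu:3.
The maximum eccentricity is 5, realized for instance by the pair Quinn–Wes via Quinn – Eva – Fatima – Mei – Farah – Wes. So the diameter is 5.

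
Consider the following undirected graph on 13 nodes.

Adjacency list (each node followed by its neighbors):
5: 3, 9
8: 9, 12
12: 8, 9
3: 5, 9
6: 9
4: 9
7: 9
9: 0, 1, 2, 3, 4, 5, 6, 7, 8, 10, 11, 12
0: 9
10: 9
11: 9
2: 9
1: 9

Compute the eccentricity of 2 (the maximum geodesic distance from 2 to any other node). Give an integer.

2

Distances from 2: 0:2, 1:2, 3:2, 4:2, 5:2, 6:2, 7:2, 8:2, 9:1, 10:2, 11:2, 12:2.
The largest is 2 (to 4, 11, 10, 0, 8, 1, 7, 3, 6, 5, and 12), so the eccentricity of 2 is 2.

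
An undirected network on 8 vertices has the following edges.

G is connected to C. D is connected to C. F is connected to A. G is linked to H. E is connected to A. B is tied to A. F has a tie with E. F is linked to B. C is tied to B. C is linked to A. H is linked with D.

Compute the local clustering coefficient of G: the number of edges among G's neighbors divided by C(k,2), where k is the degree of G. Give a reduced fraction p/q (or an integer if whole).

0

G's neighbors: C and H (k = 2).
Possible neighbor pairs: C(2,2) = 1. Edges among them: none → e = 0.
Clustering(G) = 0/1.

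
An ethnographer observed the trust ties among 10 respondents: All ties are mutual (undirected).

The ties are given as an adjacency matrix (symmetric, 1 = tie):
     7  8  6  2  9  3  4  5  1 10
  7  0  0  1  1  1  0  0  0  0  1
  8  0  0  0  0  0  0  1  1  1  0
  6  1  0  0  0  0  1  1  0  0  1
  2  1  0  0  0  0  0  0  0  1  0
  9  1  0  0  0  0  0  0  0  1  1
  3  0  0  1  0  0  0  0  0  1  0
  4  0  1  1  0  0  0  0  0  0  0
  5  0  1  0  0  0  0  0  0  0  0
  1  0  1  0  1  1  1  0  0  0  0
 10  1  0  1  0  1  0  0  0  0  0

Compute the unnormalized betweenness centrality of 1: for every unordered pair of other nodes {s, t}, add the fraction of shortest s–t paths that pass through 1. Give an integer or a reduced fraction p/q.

35/3

Pairs whose geodesics pass through 1 — 7–8: 2/3; 7–5: 2/3; 8–2: 1; 8–9: 1; 8–3: 1; 8–10: 1/2; 2–9: 1/2; 2–3: 1; 2–4: 1/2; 2–5: 1; 9–3: 1; 9–4: 1/3; 9–5: 1; 3–5: 1 … (+1 more pairs).
All other pairs contribute 0.
Summing the contributions gives betweenness(1) = 35/3.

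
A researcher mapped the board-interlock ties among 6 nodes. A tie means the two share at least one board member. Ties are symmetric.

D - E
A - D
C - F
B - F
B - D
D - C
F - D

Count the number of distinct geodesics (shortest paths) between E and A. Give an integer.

The shortest distance is 2, and the only length-2 path is E–D–A. So there is exactly 1 shortest path.

1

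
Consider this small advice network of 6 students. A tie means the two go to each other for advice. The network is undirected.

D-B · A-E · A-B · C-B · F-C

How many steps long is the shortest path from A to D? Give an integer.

One shortest route is A – B – D, which uses 2 edges, and A and D are not directly tied, so nothing shorter exists. So d(A,D) = 2.

2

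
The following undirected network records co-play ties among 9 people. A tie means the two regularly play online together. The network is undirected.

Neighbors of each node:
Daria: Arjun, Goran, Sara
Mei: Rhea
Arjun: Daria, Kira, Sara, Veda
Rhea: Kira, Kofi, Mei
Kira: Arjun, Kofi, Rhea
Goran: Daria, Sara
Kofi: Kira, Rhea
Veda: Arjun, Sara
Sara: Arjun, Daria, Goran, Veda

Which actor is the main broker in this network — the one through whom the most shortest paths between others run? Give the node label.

Arjun

Unnormalized betweenness of each node: Arjun:33/2, Daria:5/2, Goran:0, Kira:15, Kofi:0, Mei:0, Rhea:7, Sara:4, Veda:0.
Arjun has the largest value, 33/2, making it the main broker — the node through which the most shortest paths run.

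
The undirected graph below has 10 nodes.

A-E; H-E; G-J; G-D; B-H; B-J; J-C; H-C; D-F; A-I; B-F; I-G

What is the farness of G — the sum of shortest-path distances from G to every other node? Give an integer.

17

Distances from G: A:2, B:2, C:2, D:1, E:3, F:2, H:3, I:1, J:1.
Sum = 2 + 2 + 2 + 1 + 3 + 2 + 3 + 1 + 1 = 17.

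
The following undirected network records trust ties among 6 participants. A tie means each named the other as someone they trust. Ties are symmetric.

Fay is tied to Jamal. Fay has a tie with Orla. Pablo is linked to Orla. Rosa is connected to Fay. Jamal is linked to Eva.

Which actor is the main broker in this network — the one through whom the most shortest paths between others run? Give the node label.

Unnormalized betweenness of each node: Eva:0, Fay:8, Jamal:4, Orla:4, Pablo:0, Rosa:0.
Fay has the largest value, 8, making it the main broker — the node through which the most shortest paths run.

Fay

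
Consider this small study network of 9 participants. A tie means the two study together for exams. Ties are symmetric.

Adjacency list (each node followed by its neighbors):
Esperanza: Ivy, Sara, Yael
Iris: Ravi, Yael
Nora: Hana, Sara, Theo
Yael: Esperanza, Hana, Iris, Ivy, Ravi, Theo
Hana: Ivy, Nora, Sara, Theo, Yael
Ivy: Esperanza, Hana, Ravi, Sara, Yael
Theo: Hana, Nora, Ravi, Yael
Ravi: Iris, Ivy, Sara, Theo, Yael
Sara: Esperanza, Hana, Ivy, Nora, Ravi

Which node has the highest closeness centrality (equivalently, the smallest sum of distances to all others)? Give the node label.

Yael

Farness (sum of distances to all others) for each node — Esperanza:13, Hana:11, Iris:15, Ivy:11, Nora:14, Ravi:11, Sara:11, Theo:12, Yael:10.
The smallest farness is 10, for Yael, so Yael has the highest closeness.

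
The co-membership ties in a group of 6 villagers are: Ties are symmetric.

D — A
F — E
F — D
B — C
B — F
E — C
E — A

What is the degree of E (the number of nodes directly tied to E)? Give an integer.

E is directly tied to A, C, and F. That is 3 neighbors, so the degree of E is 3.

3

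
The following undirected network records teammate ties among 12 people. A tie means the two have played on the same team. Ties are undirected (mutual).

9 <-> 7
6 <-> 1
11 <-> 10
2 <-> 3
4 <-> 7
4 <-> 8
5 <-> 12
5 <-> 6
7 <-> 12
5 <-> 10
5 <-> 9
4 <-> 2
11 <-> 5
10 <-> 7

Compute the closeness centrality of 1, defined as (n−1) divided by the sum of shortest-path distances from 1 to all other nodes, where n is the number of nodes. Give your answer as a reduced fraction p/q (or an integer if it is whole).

11/43

Distances from 1: 2:6, 3:7, 4:5, 5:2, 6:1, 7:4, 8:6, 9:3, 10:3, 11:3, 12:3. Sum = 43.
n = 12, so closeness = 11/43.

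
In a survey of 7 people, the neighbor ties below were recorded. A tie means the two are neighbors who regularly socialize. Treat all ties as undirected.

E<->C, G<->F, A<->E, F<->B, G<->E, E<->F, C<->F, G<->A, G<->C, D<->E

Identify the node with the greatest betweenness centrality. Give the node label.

E

Unnormalized betweenness of each node: A:0, B:0, C:0, D:0, E:13/2, F:5, G:3/2.
E has the largest value, 13/2, making it the main broker — the node through which the most shortest paths run.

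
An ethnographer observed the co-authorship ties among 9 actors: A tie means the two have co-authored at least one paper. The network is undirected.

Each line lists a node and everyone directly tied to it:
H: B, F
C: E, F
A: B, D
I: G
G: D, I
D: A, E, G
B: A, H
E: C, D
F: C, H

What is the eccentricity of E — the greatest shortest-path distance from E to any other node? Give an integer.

Distances from E: A:2, B:3, C:1, D:1, F:2, G:2, H:3, I:3.
The largest is 3 (to H, B, and I), so the eccentricity of E is 3.

3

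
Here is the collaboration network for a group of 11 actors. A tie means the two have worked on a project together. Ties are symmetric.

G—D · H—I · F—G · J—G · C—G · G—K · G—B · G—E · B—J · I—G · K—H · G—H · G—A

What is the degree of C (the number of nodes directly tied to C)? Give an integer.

1

C is directly tied to G. That is 1 neighbor, so the degree of C is 1.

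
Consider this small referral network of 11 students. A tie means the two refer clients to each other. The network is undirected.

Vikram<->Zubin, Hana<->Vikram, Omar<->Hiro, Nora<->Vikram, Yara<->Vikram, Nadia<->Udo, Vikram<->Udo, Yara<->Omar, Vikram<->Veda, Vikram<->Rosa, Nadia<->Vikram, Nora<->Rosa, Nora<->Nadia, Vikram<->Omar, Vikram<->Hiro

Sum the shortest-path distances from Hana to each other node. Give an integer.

19

Distances from Hana: Hiro:2, Nadia:2, Nora:2, Omar:2, Rosa:2, Udo:2, Veda:2, Vikram:1, Yara:2, Zubin:2.
Sum = 2 + 2 + 2 + 2 + 2 + 2 + 2 + 1 + 2 + 2 = 19.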